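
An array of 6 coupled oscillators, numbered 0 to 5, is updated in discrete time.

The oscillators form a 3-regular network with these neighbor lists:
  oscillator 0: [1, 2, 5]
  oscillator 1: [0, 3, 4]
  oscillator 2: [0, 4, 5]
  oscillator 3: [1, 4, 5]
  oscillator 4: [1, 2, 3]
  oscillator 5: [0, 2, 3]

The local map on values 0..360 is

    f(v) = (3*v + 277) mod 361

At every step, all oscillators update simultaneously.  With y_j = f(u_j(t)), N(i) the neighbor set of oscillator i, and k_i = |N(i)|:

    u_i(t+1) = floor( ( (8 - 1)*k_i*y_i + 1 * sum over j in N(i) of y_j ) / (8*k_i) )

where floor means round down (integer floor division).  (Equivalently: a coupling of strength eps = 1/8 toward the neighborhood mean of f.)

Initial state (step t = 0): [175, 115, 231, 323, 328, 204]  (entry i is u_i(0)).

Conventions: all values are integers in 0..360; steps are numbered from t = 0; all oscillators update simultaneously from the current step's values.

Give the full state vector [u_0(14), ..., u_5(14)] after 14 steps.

Answer: [46, 35, 295, 312, 127, 335]

Derivation:
t=0: [175, 115, 231, 323, 328, 204]
t=1: [98, 245, 234, 167, 183, 166]
t=2: [208, 269, 240, 67, 116, 68]
t=3: [173, 24, 264, 118, 247, 128]
t=4: [106, 332, 331, 275, 299, 291]
t=5: [223, 180, 179, 31, 96, 76]
t=6: [209, 101, 104, 26, 186, 139]
t=7: [191, 218, 225, 338, 132, 323]
t=8: [137, 209, 226, 210, 299, 166]
t=9: [305, 184, 223, 175, 104, 77]
t=10: [115, 111, 216, 90, 216, 145]
t=11: [261, 244, 211, 196, 204, 334]
t=12: [323, 278, 193, 152, 171, 199]
t=13: [155, 34, 133, 19, 66, 145]
t=14: [46, 35, 295, 312, 127, 335]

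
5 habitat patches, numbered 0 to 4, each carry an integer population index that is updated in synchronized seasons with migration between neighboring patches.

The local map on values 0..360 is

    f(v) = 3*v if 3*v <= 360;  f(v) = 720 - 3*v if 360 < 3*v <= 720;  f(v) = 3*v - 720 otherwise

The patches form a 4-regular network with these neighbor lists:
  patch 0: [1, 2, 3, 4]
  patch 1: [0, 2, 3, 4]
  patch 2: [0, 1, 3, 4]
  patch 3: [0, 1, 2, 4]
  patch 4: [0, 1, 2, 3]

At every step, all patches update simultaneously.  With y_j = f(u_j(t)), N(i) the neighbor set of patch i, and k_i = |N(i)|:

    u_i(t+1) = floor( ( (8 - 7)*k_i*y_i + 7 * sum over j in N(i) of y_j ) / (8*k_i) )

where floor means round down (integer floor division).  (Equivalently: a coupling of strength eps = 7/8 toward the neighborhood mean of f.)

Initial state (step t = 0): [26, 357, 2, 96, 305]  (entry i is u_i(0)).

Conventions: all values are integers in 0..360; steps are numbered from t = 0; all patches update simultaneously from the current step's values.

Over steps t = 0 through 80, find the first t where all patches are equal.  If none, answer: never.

Answer: 5
Key observation: Synchronization is absorbing here: once all patches are equal they stay equal, and step 5 is the first all-equal step.

Derivation:
t=0: [26, 357, 2, 96, 305]  (not all equal)
t=1: [193, 167, 200, 173, 182]  (not all equal)
t=2: [173, 166, 175, 168, 170]  (not all equal)
t=3: [209, 207, 210, 208, 208]  (not all equal)
t=4: [94, 94, 95, 94, 94]  (not all equal)
t=5: [282, 282, 282, 282, 282]  (all equal)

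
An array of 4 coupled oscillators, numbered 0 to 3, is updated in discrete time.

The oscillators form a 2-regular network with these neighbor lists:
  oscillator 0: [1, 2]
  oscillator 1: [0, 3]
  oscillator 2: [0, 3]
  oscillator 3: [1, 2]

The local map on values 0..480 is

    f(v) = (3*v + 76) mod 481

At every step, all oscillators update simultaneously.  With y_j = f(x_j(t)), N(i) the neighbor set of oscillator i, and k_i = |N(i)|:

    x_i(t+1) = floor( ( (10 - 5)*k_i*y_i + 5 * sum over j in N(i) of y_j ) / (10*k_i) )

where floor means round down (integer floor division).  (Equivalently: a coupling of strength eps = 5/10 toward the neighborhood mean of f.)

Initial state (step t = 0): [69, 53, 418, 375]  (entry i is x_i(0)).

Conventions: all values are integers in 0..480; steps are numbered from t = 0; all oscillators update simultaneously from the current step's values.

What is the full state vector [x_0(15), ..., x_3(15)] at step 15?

Answer: [252, 260, 238, 246]

Derivation:
t=0: [69, 53, 418, 375]
t=1: [292, 248, 314, 270]
t=2: [334, 388, 247, 301]
t=3: [211, 172, 201, 162]
t=4: [191, 132, 176, 117]
t=5: [232, 384, 210, 362]
t=6: [268, 255, 235, 222]
t=7: [364, 345, 315, 295]
t=8: [155, 246, 201, 292]
t=9: [162, 299, 231, 368]
t=10: [115, 80, 218, 183]
t=11: [351, 299, 265, 213]
t=12: [183, 105, 295, 217]
t=13: [289, 293, 337, 340]
t=14: [380, 386, 211, 216]
t=15: [252, 260, 238, 246]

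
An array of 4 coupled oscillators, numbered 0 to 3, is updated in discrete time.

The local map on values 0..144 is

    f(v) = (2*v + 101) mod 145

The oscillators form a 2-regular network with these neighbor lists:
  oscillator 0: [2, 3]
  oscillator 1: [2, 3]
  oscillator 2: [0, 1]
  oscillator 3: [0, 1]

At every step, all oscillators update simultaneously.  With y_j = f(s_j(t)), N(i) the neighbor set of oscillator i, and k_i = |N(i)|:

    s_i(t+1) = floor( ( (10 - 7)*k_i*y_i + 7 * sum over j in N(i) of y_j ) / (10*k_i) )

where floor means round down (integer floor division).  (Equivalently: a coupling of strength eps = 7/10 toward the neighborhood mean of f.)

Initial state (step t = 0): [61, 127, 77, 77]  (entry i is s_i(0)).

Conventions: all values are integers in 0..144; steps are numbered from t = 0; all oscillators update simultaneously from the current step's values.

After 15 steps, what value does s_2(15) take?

Answer: s_2(15) = 63

Derivation:
t=0: [61, 127, 77, 77]
t=1: [100, 96, 83, 83]
t=2: [88, 86, 41, 41]
t=3: [66, 65, 102, 102]
t=4: [36, 36, 65, 65]
t=5: [68, 68, 45, 45]
t=6: [59, 59, 78, 78]
t=7: [100, 100, 85, 85]
t=8: [91, 91, 45, 45]
t=9: [73, 73, 110, 110]
t=10: [52, 52, 80, 80]
t=11: [99, 99, 76, 76]
t=12: [78, 78, 38, 38]
t=13: [56, 56, 88, 88]
t=14: [112, 112, 87, 87]
t=15: [101, 101, 63, 63]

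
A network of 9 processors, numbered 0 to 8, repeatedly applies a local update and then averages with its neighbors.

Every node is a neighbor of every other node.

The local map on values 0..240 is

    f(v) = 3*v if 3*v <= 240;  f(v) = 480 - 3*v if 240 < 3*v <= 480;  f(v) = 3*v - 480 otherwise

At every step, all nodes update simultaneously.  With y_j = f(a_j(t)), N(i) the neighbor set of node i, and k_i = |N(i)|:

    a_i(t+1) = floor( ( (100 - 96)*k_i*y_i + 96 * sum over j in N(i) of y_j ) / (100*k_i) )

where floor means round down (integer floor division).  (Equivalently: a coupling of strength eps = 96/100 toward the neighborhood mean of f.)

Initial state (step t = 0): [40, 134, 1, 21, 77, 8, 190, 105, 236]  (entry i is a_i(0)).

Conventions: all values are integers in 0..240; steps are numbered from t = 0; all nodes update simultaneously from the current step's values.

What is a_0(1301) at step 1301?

Simulating step by step:
t=0: [40, 134, 1, 21, 77, 8, 190, 105, 236]
t=1: [110, 114, 120, 115, 101, 118, 113, 107, 102]
t=2: [146, 147, 148, 147, 144, 148, 147, 145, 144]
t=3: [41, 41, 41, 41, 40, 41, 41, 41, 40]
t=4: [122, 122, 122, 122, 122, 122, 122, 122, 122]
t=5: [114, 114, 114, 114, 114, 114, 114, 114, 114]
t=6: [138, 138, 138, 138, 138, 138, 138, 138, 138]
t=7: [66, 66, 66, 66, 66, 66, 66, 66, 66]
t=8: [198, 198, 198, 198, 198, 198, 198, 198, 198]
t=9: [114, 114, 114, 114, 114, 114, 114, 114, 114]

Answer: a_0(1301) = 114
Key observation: The state at step 5, [114, 114, 114, 114, 114, 114, 114, 114, 114], reappears at step 9: the system is in a cycle of period 4 from step 5 on.  Therefore the state at step 1301 equals the state at step 5 + ((1301 - 5) mod 4) = 5, which is [114, 114, 114, 114, 114, 114, 114, 114, 114].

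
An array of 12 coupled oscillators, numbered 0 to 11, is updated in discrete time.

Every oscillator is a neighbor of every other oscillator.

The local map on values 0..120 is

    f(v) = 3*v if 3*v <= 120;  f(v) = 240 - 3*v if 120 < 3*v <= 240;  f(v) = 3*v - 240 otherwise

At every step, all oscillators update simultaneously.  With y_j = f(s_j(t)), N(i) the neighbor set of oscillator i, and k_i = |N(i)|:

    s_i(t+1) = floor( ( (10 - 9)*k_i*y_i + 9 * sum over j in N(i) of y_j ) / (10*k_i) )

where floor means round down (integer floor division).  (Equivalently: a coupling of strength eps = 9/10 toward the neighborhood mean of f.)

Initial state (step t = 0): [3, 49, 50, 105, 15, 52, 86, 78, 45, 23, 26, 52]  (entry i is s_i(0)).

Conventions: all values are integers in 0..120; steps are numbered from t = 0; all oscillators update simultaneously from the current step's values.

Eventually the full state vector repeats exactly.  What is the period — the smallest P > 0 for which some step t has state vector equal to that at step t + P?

Simulating step by step:
t=0: [3, 49, 50, 105, 15, 52, 86, 78, 45, 23, 26, 52]
t=1: [62, 63, 63, 63, 62, 63, 62, 61, 63, 63, 63, 63]
t=2: [52, 52, 52, 52, 52, 52, 52, 52, 52, 52, 52, 52]
t=3: [84, 84, 84, 84, 84, 84, 84, 84, 84, 84, 84, 84]
t=4: [12, 12, 12, 12, 12, 12, 12, 12, 12, 12, 12, 12]
t=5: [36, 36, 36, 36, 36, 36, 36, 36, 36, 36, 36, 36]
t=6: [108, 108, 108, 108, 108, 108, 108, 108, 108, 108, 108, 108]
t=7: [84, 84, 84, 84, 84, 84, 84, 84, 84, 84, 84, 84]

Answer: 4
Key observation: The state at step 3, [84, 84, 84, 84, 84, 84, 84, 84, 84, 84, 84, 84], reappears at step 7 — and no state repeats earlier — so the cycle the system enters has period 4.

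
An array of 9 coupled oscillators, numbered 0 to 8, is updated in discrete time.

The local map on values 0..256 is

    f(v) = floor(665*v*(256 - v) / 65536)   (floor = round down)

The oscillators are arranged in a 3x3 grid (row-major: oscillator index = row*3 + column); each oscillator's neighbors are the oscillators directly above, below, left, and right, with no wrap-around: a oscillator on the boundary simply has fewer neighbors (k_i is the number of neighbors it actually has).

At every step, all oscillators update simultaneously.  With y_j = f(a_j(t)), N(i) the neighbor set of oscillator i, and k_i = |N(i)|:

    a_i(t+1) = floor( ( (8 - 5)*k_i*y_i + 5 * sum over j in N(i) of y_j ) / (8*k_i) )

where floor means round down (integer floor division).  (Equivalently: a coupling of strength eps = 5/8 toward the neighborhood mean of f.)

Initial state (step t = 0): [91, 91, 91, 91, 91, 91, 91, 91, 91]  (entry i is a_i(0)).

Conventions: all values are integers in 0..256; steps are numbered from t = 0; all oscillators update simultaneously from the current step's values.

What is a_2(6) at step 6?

Simulating step by step:
t=0: [91, 91, 91, 91, 91, 91, 91, 91, 91]
t=1: [152, 152, 152, 152, 152, 152, 152, 152, 152]
t=2: [160, 160, 160, 160, 160, 160, 160, 160, 160]
t=3: [155, 155, 155, 155, 155, 155, 155, 155, 155]
t=4: [158, 158, 158, 158, 158, 158, 158, 158, 158]
t=5: [157, 157, 157, 157, 157, 157, 157, 157, 157]
t=6: [157, 157, 157, 157, 157, 157, 157, 157, 157]

Answer: a_2(6) = 157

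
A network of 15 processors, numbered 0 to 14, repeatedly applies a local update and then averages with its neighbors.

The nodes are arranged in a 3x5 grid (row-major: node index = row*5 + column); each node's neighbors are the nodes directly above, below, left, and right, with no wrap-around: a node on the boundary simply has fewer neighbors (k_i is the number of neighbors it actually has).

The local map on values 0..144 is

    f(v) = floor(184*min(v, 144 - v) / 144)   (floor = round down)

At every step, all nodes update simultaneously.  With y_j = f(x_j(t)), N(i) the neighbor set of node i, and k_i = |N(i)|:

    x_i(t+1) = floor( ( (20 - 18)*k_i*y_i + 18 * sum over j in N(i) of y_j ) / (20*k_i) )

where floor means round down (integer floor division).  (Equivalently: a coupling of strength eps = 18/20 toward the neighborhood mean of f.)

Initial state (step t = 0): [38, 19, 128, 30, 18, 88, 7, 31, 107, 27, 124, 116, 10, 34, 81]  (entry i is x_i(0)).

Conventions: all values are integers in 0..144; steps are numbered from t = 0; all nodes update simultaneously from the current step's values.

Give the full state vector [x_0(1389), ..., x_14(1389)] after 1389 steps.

Answer: [89, 89, 88, 88, 88, 90, 89, 89, 88, 88, 89, 89, 88, 88, 88]
Key observation: The state at step 15, [88, 88, 89, 89, 90, 88, 88, 88, 89, 89, 88, 88, 89, 89, 90], reappears at step 19: the system is in a cycle of period 4 from step 15 on.  Therefore the state at step 1389 equals the state at step 15 + ((1389 - 15) mod 4) = 17, which is [89, 89, 88, 88, 88, 90, 89, 89, 88, 88, 89, 89, 88, 88, 88].

Derivation:
t=0: [38, 19, 128, 30, 18, 88, 7, 31, 107, 27, 124, 116, 10, 34, 81]
t=1: [47, 25, 32, 30, 34, 31, 38, 23, 39, 48, 50, 17, 36, 46, 42]
t=2: [37, 47, 33, 43, 48, 55, 31, 44, 46, 49, 33, 49, 37, 50, 58]
t=3: [63, 44, 55, 53, 58, 45, 59, 47, 58, 64, 63, 44, 59, 60, 63]
t=4: [58, 73, 61, 72, 74, 76, 59, 72, 71, 76, 58, 74, 65, 76, 78]
t=5: [86, 76, 89, 86, 89, 75, 87, 82, 89, 87, 86, 78, 88, 85, 85]
t=6: [85, 73, 78, 70, 72, 74, 83, 71, 74, 71, 84, 73, 78, 72, 73]
t=7: [88, 79, 89, 88, 89, 77, 88, 84, 90, 90, 88, 80, 90, 88, 90]
t=8: [82, 71, 76, 69, 70, 72, 80, 70, 71, 69, 81, 71, 75, 69, 69]
t=9: [89, 82, 88, 88, 88, 81, 89, 86, 88, 88, 89, 83, 88, 88, 88]
t=10: [78, 71, 74, 71, 71, 71, 76, 71, 71, 71, 77, 71, 73, 71, 71]
t=11: [89, 86, 89, 89, 90, 85, 89, 88, 90, 90, 89, 87, 90, 90, 90]
t=12: [74, 70, 71, 69, 69, 70, 72, 69, 69, 69, 73, 69, 70, 69, 69]
t=13: [89, 90, 88, 88, 88, 90, 88, 89, 88, 88, 88, 90, 88, 88, 88]
t=14: [69, 70, 70, 71, 71, 70, 69, 70, 70, 71, 69, 70, 70, 71, 71]
t=15: [88, 88, 89, 89, 90, 88, 88, 88, 89, 89, 88, 88, 89, 89, 90]
t=16: [71, 70, 70, 69, 69, 71, 71, 70, 70, 69, 71, 70, 70, 69, 69]
t=17: [89, 89, 88, 88, 88, 90, 89, 89, 88, 88, 89, 89, 88, 88, 88]
t=18: [69, 70, 70, 71, 71, 69, 69, 70, 70, 71, 69, 70, 70, 71, 71]
t=19: [88, 88, 89, 89, 90, 88, 88, 88, 89, 89, 88, 88, 89, 89, 90]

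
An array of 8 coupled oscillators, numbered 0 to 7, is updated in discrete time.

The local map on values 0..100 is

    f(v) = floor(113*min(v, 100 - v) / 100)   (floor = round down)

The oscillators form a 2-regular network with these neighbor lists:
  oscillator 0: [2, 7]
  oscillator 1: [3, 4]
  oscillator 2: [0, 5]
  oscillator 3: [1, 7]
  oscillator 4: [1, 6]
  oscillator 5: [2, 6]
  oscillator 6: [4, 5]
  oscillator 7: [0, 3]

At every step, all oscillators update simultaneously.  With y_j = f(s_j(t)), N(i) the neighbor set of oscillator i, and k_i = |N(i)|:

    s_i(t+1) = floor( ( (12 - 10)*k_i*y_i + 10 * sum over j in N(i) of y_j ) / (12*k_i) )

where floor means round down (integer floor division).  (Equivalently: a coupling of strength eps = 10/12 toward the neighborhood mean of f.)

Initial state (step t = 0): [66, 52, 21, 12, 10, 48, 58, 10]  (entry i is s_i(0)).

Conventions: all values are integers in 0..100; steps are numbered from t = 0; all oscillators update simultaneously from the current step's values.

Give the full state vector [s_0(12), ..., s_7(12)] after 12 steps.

Answer: [53, 52, 53, 52, 53, 53, 54, 52]

Derivation:
t=0: [66, 52, 21, 12, 10, 48, 58, 10]
t=1: [20, 19, 42, 29, 43, 38, 34, 23]
t=2: [33, 36, 34, 24, 32, 42, 43, 26]
t=3: [34, 32, 41, 33, 42, 43, 42, 31]
t=4: [40, 41, 43, 35, 42, 46, 47, 37]
t=5: [44, 43, 48, 42, 49, 50, 49, 41]
t=6: [49, 50, 52, 47, 52, 54, 55, 47]
t=7: [53, 53, 53, 54, 53, 51, 52, 53]
t=8: [53, 52, 53, 52, 53, 53, 54, 52]
t=9: [53, 53, 53, 54, 52, 52, 52, 53]
t=10: [53, 52, 53, 52, 53, 53, 54, 52]
t=11: [53, 53, 53, 54, 52, 52, 52, 53]
t=12: [53, 52, 53, 52, 53, 53, 54, 52]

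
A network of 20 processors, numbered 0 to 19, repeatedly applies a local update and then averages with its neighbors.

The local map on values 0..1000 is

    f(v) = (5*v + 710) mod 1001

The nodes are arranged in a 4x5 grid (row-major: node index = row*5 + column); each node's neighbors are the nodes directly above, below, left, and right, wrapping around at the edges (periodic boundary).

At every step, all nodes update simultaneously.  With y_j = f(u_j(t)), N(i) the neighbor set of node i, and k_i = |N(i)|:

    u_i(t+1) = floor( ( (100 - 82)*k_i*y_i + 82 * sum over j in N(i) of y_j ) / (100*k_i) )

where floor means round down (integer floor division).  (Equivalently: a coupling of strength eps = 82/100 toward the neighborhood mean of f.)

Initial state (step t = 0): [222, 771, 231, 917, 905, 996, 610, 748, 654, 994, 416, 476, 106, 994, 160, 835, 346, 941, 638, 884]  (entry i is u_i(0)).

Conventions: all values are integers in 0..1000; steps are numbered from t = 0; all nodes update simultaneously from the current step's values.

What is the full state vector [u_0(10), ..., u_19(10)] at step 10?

Answer: [569, 840, 570, 696, 594, 644, 543, 741, 675, 585, 361, 566, 496, 605, 593, 695, 539, 619, 477, 614]

Derivation:
t=0: [222, 771, 231, 917, 905, 996, 610, 748, 654, 994, 416, 476, 106, 994, 160, 835, 346, 941, 638, 884]
t=1: [630, 690, 505, 660, 432, 746, 500, 661, 603, 613, 585, 471, 374, 659, 555, 603, 476, 573, 468, 538]
t=2: [601, 311, 194, 384, 572, 584, 173, 358, 291, 653, 462, 319, 236, 375, 456, 534, 325, 296, 208, 505]
t=3: [504, 518, 445, 555, 623, 579, 449, 562, 578, 655, 473, 426, 482, 676, 547, 333, 291, 577, 469, 591]
t=4: [470, 520, 554, 579, 630, 566, 633, 626, 531, 681, 475, 418, 437, 263, 448, 297, 459, 365, 382, 465]
t=5: [398, 343, 553, 582, 318, 326, 665, 684, 387, 574, 522, 522, 609, 582, 221, 70, 375, 503, 355, 542]
t=6: [354, 441, 369, 499, 526, 393, 252, 411, 512, 532, 370, 402, 398, 662, 541, 423, 314, 509, 470, 414]
t=7: [648, 631, 536, 285, 434, 607, 803, 647, 324, 412, 638, 642, 484, 296, 426, 577, 604, 370, 266, 473]
t=8: [800, 725, 581, 358, 551, 816, 839, 489, 475, 709, 794, 671, 556, 306, 545, 648, 731, 362, 201, 493]
t=9: [644, 588, 417, 472, 416, 660, 434, 454, 248, 406, 578, 508, 286, 394, 351, 563, 445, 538, 420, 554]
t=10: [569, 840, 570, 696, 594, 644, 543, 741, 675, 585, 361, 566, 496, 605, 593, 695, 539, 619, 477, 614]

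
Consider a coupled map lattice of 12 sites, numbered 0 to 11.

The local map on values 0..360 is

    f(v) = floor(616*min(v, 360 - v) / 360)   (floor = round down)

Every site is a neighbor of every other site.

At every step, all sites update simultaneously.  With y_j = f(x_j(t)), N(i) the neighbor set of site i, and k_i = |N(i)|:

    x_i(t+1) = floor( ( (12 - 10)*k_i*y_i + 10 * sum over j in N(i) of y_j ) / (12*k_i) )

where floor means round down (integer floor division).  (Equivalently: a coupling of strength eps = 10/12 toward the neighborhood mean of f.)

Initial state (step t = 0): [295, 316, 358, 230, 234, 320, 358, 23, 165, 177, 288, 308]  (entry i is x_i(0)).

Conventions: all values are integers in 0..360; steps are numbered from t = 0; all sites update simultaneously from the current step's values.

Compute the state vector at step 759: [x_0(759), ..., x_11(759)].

Simulating step by step:
t=0: [295, 316, 358, 230, 234, 320, 358, 23, 165, 177, 288, 308]
t=1: [126, 122, 116, 136, 135, 122, 116, 119, 141, 143, 127, 123]
t=2: [216, 216, 215, 218, 218, 216, 215, 215, 219, 219, 217, 216]
t=3: [244, 244, 245, 244, 244, 244, 245, 245, 244, 244, 244, 244]
t=4: [197, 197, 197, 197, 197, 197, 197, 197, 197, 197, 197, 197]
t=5: [278, 278, 278, 278, 278, 278, 278, 278, 278, 278, 278, 278]
t=6: [140, 140, 140, 140, 140, 140, 140, 140, 140, 140, 140, 140]
t=7: [239, 239, 239, 239, 239, 239, 239, 239, 239, 239, 239, 239]
t=8: [207, 207, 207, 207, 207, 207, 207, 207, 207, 207, 207, 207]
t=9: [261, 261, 261, 261, 261, 261, 261, 261, 261, 261, 261, 261]
t=10: [169, 169, 169, 169, 169, 169, 169, 169, 169, 169, 169, 169]
t=11: [289, 289, 289, 289, 289, 289, 289, 289, 289, 289, 289, 289]
t=12: [121, 121, 121, 121, 121, 121, 121, 121, 121, 121, 121, 121]
t=13: [207, 207, 207, 207, 207, 207, 207, 207, 207, 207, 207, 207]

Answer: [261, 261, 261, 261, 261, 261, 261, 261, 261, 261, 261, 261]
Key observation: The state at step 8, [207, 207, 207, 207, 207, 207, 207, 207, 207, 207, 207, 207], reappears at step 13: the system is in a cycle of period 5 from step 8 on.  Therefore the state at step 759 equals the state at step 8 + ((759 - 8) mod 5) = 9, which is [261, 261, 261, 261, 261, 261, 261, 261, 261, 261, 261, 261].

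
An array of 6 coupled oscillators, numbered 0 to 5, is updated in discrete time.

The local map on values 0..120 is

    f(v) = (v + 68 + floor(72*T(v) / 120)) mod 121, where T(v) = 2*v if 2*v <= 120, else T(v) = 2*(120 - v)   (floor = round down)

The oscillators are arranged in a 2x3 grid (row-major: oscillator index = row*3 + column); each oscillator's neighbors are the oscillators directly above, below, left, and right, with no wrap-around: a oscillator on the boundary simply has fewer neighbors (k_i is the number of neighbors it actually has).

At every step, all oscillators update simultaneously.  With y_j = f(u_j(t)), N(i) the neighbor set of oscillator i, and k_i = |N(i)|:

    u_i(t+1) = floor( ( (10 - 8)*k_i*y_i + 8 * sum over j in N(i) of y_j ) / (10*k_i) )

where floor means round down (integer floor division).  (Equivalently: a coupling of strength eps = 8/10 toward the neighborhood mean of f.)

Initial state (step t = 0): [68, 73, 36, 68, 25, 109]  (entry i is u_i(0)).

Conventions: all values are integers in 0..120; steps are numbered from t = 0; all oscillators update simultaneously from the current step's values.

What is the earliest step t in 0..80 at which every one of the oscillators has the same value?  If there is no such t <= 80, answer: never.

Simulating step by step:
t=0: [68, 73, 36, 68, 25, 109]  (not all equal)
t=1: [76, 43, 63, 47, 59, 25]  (not all equal)
t=2: [51, 69, 32, 70, 40, 62]  (not all equal)
t=3: [73, 45, 65, 53, 68, 36]  (not all equal)
t=4: [58, 70, 44, 73, 51, 67]  (not all equal)
t=5: [76, 62, 70, 68, 73, 56]  (not all equal)
t=6: [77, 76, 74, 75, 75, 75]  (not all equal)
t=7: [75, 75, 75, 75, 75, 76]  (not all equal)
t=8: [76, 76, 75, 76, 75, 75]  (not all equal)
t=9: [75, 75, 75, 75, 75, 76]  (not all equal)

Answer: never
Key observation: The state at step 7 reappears at step 9 — the system is in a cycle of period 2 from step 7 on.  No step 0..9 is synchronized, and the cycle repeats forever, so no step up to 80 (or ever) has all oscillators equal.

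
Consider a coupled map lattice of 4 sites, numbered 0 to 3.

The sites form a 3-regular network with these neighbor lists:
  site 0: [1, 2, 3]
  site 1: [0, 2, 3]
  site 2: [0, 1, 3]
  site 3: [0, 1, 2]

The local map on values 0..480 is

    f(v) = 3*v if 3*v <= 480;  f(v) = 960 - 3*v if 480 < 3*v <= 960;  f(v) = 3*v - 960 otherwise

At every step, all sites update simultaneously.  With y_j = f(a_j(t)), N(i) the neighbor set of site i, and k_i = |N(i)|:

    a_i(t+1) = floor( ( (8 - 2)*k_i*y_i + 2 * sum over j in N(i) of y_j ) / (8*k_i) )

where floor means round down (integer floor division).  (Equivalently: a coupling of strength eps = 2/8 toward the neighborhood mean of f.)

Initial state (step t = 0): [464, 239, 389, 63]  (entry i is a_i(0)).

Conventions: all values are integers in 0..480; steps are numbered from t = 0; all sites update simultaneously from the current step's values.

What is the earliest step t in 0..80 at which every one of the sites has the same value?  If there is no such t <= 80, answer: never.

Simulating step by step:
t=0: [464, 239, 389, 63]  (not all equal)
t=1: [377, 251, 227, 215]  (not all equal)
t=2: [195, 219, 267, 291]  (not all equal)
t=3: [327, 279, 183, 135]  (not all equal)
t=4: [94, 162, 354, 350]  (not all equal)
t=5: [267, 395, 147, 139]  (not all equal)
t=6: [209, 253, 397, 381]  (not all equal)
t=7: [301, 213, 233, 201]  (not all equal)
t=8: [121, 297, 257, 321]  (not all equal)
t=9: [294, 98, 178, 54]  (not all equal)
t=10: [132, 276, 364, 188]  (not all equal)
t=11: [352, 176, 176, 352]  (not all equal)
t=12: [152, 376, 376, 152]  (not all equal)
t=13: [408, 216, 216, 408]  (not all equal)
t=14: [272, 304, 304, 272]  (not all equal)
t=15: [128, 64, 64, 128]  (not all equal)
t=16: [352, 224, 224, 352]  (not all equal)
t=17: [128, 256, 256, 128]  (not all equal)
t=18: [352, 224, 224, 352]  (not all equal)

Answer: never
Key observation: The state at step 16 reappears at step 18 — the system is in a cycle of period 2 from step 16 on.  No step 0..18 is synchronized, and the cycle repeats forever, so no step up to 80 (or ever) has all sites equal.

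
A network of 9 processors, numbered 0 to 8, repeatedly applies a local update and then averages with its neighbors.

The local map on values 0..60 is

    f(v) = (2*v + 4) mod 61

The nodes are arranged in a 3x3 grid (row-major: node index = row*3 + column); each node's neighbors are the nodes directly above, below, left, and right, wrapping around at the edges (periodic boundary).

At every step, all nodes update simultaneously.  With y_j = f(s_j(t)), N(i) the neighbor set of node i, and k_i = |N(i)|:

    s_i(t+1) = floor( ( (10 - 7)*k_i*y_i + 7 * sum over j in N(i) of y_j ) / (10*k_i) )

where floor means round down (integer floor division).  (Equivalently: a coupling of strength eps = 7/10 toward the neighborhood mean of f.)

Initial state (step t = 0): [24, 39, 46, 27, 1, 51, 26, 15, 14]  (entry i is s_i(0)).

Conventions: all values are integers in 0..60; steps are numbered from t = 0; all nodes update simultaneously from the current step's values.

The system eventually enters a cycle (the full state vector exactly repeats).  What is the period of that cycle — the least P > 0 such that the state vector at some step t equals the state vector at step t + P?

Simulating step by step:
t=0: [24, 39, 46, 27, 1, 51, 26, 15, 14]
t=1: [45, 28, 36, 45, 29, 36, 47, 30, 39]
t=2: [35, 27, 27, 24, 19, 16, 26, 21, 18]
t=3: [43, 45, 43, 41, 46, 44, 43, 48, 46]
t=4: [29, 33, 31, 29, 32, 31, 31, 34, 32]
t=5: [3, 6, 5, 3, 6, 5, 5, 8, 6]
t=6: [12, 15, 14, 12, 15, 14, 14, 16, 15]
t=7: [30, 32, 32, 30, 32, 32, 31, 34, 33]
t=8: [4, 7, 6, 4, 7, 6, 6, 8, 7]
t=9: [14, 16, 16, 14, 16, 16, 15, 18, 17]
t=10: [33, 36, 35, 33, 36, 35, 35, 37, 36]
t=11: [11, 13, 13, 11, 13, 13, 12, 15, 14]
t=12: [27, 30, 29, 27, 30, 29, 29, 31, 30]
t=13: [28, 12, 11, 28, 12, 11, 22, 3, 2]
t=14: [46, 30, 29, 46, 30, 29, 38, 22, 21]
t=15: [20, 16, 15, 20, 16, 15, 34, 26, 25]
t=16: [35, 40, 39, 35, 40, 39, 37, 40, 39]
t=17: [16, 20, 19, 16, 20, 19, 17, 21, 20]
t=18: [38, 42, 41, 38, 42, 41, 39, 43, 42]
t=19: [21, 25, 24, 21, 25, 24, 22, 26, 25]
t=20: [48, 52, 51, 48, 52, 51, 49, 53, 52]
t=21: [41, 45, 44, 41, 45, 44, 42, 46, 45]
t=22: [27, 31, 30, 27, 31, 30, 28, 32, 31]
t=23: [39, 14, 13, 39, 14, 13, 40, 15, 14]
t=24: [24, 30, 29, 24, 30, 29, 25, 31, 30]
t=25: [34, 11, 10, 34, 11, 10, 35, 12, 11]
t=26: [16, 23, 22, 16, 23, 22, 17, 24, 23]
t=27: [40, 47, 46, 40, 47, 46, 41, 48, 47]
t=28: [27, 34, 33, 27, 34, 33, 28, 35, 34]
t=29: [41, 19, 18, 41, 19, 18, 42, 20, 19]
t=30: [30, 39, 38, 30, 39, 38, 31, 39, 39]
t=31: [9, 17, 16, 9, 17, 16, 9, 18, 17]
t=32: [27, 35, 34, 27, 35, 34, 27, 35, 34]
t=33: [41, 20, 19, 41, 20, 19, 41, 20, 19]
t=34: [31, 40, 39, 31, 40, 39, 31, 40, 39]
t=35: [10, 19, 18, 10, 19, 18, 10, 19, 18]
t=36: [29, 38, 37, 29, 38, 37, 29, 38, 37]
t=37: [6, 15, 14, 6, 15, 14, 6, 15, 14]
t=38: [21, 30, 29, 21, 30, 29, 21, 30, 29]
t=39: [30, 10, 9, 30, 10, 9, 30, 10, 9]
t=40: [10, 19, 19, 10, 19, 19, 10, 19, 19]
t=41: [30, 38, 38, 30, 38, 38, 30, 38, 38]
t=42: [8, 16, 16, 8, 16, 16, 8, 16, 16]
t=43: [25, 33, 33, 25, 33, 33, 25, 33, 33]
t=44: [38, 16, 16, 38, 16, 16, 38, 16, 16]
t=45: [24, 33, 33, 24, 33, 33, 24, 33, 33]
t=46: [36, 16, 16, 36, 16, 16, 36, 16, 16]
t=47: [22, 32, 32, 22, 32, 32, 22, 32, 32]
t=48: [33, 14, 14, 33, 14, 14, 33, 14, 14]
t=49: [17, 27, 27, 17, 27, 27, 17, 27, 27]
t=50: [45, 54, 54, 45, 54, 54, 45, 54, 54]
t=51: [39, 47, 47, 39, 47, 47, 39, 47, 47]
t=52: [26, 34, 34, 26, 34, 34, 26, 34, 34]
t=53: [40, 18, 18, 40, 18, 18, 40, 18, 18]
t=54: [28, 37, 37, 28, 37, 37, 28, 37, 37]
t=55: [44, 24, 24, 44, 24, 24, 44, 24, 24]
t=56: [38, 48, 48, 38, 48, 48, 38, 48, 48]
t=57: [26, 35, 35, 26, 35, 35, 26, 35, 35]
t=58: [40, 20, 20, 40, 20, 20, 40, 20, 20]
t=59: [30, 40, 40, 30, 40, 40, 30, 40, 40]
t=60: [10, 19, 19, 10, 19, 19, 10, 19, 19]

Answer: 20
Key observation: The state at step 40, [10, 19, 19, 10, 19, 19, 10, 19, 19], reappears at step 60 — and no state repeats earlier — so the cycle the system enters has period 20.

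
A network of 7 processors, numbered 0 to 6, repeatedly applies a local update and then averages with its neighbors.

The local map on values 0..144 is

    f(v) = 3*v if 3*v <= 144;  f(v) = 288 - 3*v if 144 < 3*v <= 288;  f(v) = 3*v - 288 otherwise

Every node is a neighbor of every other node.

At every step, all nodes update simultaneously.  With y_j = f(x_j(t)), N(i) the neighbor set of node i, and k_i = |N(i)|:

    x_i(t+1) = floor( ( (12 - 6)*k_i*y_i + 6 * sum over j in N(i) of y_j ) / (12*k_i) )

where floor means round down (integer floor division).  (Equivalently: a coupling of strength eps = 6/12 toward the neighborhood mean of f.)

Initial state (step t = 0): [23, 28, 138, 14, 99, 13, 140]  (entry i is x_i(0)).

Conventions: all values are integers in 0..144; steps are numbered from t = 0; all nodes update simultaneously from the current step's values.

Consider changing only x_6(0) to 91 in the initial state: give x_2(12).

Answer: x_2(12) = 103
Key observation: This trace re-runs the system from the modified initial state.

Derivation:
t=0: [23, 28, 138, 14, 99, 13, 91]
t=1: [60, 67, 84, 49, 35, 48, 38]
t=2: [106, 97, 76, 120, 105, 121, 108]
t=3: [37, 26, 50, 55, 36, 56, 40]
t=4: [112, 99, 124, 117, 111, 116, 116]
t=5: [50, 34, 65, 57, 49, 55, 55]
t=6: [127, 112, 108, 118, 128, 121, 121]
t=7: [79, 60, 55, 68, 80, 72, 72]
t=8: [67, 91, 97, 81, 66, 76, 76]
t=9: [66, 36, 31, 48, 67, 55, 55]
t=10: [101, 109, 102, 124, 100, 115, 115]
t=11: [29, 39, 31, 58, 28, 47, 47]
t=12: [101, 113, 103, 112, 99, 123, 123]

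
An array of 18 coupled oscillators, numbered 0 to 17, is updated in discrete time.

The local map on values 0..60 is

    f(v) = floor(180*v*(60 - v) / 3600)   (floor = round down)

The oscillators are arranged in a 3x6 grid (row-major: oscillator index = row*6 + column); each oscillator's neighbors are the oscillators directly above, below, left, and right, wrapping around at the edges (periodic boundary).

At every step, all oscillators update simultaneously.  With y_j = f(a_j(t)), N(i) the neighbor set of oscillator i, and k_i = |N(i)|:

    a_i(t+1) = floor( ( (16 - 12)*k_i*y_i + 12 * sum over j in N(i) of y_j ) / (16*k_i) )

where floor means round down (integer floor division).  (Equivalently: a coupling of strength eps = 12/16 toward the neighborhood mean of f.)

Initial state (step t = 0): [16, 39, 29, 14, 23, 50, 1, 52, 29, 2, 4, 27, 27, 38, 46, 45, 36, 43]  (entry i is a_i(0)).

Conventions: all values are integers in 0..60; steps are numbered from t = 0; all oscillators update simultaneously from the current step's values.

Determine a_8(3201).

Answer: a_8(3201) = 36
Key observation: The state at step 3, [36, 36, 36, 36, 36, 36, 36, 36, 36, 36, 36, 36, 36, 36, 36, 36, 36, 36], reappears at step 5: the system is in a cycle of period 2 from step 3 on.  Therefore the state at step 3201 equals the state at step 3 + ((3201 - 3) mod 2) = 3, which is [36, 36, 36, 36, 36, 36, 36, 36, 36, 36, 36, 36, 36, 36, 36, 36, 36, 36].

Derivation:
t=0: [16, 39, 29, 14, 23, 50, 1, 52, 29, 2, 4, 27, 27, 38, 46, 45, 36, 43]
t=1: [29, 36, 38, 31, 31, 35, 27, 28, 29, 23, 27, 24, 32, 35, 38, 29, 33, 38]
t=2: [43, 43, 42, 43, 43, 43, 43, 43, 42, 43, 43, 43, 43, 43, 42, 43, 43, 42]
t=3: [36, 36, 36, 36, 36, 36, 36, 36, 36, 36, 36, 36, 36, 36, 36, 36, 36, 36]
t=4: [43, 43, 43, 43, 43, 43, 43, 43, 43, 43, 43, 43, 43, 43, 43, 43, 43, 43]
t=5: [36, 36, 36, 36, 36, 36, 36, 36, 36, 36, 36, 36, 36, 36, 36, 36, 36, 36]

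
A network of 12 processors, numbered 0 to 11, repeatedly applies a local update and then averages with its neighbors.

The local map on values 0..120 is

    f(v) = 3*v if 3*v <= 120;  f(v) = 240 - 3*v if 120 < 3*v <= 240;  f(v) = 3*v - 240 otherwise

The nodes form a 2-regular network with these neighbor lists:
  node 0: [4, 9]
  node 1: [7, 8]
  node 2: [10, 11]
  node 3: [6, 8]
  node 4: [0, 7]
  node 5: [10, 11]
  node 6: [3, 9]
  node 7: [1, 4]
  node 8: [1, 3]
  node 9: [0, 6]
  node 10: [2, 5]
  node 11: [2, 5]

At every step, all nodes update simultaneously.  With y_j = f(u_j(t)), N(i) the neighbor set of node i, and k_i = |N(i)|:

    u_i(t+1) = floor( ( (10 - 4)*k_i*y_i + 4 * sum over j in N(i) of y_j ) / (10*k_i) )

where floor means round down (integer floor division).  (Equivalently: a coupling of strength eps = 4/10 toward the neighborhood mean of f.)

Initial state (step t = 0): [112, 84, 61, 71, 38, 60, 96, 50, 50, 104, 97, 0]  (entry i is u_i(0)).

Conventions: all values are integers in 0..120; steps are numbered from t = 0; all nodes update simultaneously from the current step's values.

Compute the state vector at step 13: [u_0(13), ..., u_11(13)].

Simulating step by step:
t=0: [112, 84, 61, 71, 38, 60, 96, 50, 50, 104, 97, 0]
t=1: [94, 43, 44, 43, 105, 46, 48, 79, 61, 72, 54, 23]
t=2: [45, 78, 94, 97, 54, 90, 84, 39, 78, 42, 88, 83]
t=3: [101, 28, 31, 34, 91, 24, 40, 87, 15, 91, 28, 19]
t=4: [51, 63, 84, 94, 36, 71, 99, 36, 64, 56, 83, 67]
t=5: [88, 61, 16, 46, 103, 25, 57, 96, 47, 72, 13, 31]
t=6: [33, 63, 55, 94, 55, 71, 66, 54, 91, 33, 48, 80]
t=7: [94, 52, 64, 40, 80, 35, 53, 72, 38, 87, 78, 20]
t=8: [29, 78, 42, 111, 13, 76, 76, 31, 109, 37, 34, 66]
t=9: [82, 39, 97, 75, 59, 36, 48, 64, 72, 86, 86, 50]
t=10: [19, 84, 52, 33, 48, 86, 64, 64, 40, 31, 42, 85]
t=11: [72, 40, 76, 93, 78, 36, 67, 50, 94, 76, 88, 29]
t=12: [18, 98, 29, 39, 26, 87, 33, 79, 57, 19, 38, 76]
t=13: [59, 46, 77, 103, 58, 37, 94, 28, 75, 64, 90, 28]

Answer: [59, 46, 77, 103, 58, 37, 94, 28, 75, 64, 90, 28]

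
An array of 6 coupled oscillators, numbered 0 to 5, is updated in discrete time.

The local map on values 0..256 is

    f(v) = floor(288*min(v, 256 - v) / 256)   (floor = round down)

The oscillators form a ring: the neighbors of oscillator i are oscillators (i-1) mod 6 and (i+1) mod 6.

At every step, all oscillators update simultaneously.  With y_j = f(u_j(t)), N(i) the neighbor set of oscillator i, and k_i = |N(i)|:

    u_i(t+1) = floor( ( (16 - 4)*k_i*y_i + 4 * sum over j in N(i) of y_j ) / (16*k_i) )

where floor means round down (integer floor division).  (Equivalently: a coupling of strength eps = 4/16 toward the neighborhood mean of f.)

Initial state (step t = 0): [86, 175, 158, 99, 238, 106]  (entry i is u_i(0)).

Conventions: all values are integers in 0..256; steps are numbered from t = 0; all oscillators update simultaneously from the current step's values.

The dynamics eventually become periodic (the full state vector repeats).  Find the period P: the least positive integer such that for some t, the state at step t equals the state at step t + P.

Simulating step by step:
t=0: [86, 175, 158, 99, 238, 106]
t=1: [98, 94, 107, 99, 43, 103]
t=2: [110, 107, 117, 104, 64, 106]
t=3: [122, 121, 127, 113, 83, 113]
t=4: [135, 136, 139, 124, 101, 124]
t=5: [136, 134, 132, 134, 119, 135]
t=6: [135, 137, 138, 136, 133, 135]
t=7: [135, 133, 132, 135, 137, 136]
t=8: [136, 137, 138, 136, 133, 134]
t=9: [135, 133, 132, 135, 137, 136]

Answer: 2
Key observation: The state at step 7, [135, 133, 132, 135, 137, 136], reappears at step 9 — and no state repeats earlier — so the cycle the system enters has period 2.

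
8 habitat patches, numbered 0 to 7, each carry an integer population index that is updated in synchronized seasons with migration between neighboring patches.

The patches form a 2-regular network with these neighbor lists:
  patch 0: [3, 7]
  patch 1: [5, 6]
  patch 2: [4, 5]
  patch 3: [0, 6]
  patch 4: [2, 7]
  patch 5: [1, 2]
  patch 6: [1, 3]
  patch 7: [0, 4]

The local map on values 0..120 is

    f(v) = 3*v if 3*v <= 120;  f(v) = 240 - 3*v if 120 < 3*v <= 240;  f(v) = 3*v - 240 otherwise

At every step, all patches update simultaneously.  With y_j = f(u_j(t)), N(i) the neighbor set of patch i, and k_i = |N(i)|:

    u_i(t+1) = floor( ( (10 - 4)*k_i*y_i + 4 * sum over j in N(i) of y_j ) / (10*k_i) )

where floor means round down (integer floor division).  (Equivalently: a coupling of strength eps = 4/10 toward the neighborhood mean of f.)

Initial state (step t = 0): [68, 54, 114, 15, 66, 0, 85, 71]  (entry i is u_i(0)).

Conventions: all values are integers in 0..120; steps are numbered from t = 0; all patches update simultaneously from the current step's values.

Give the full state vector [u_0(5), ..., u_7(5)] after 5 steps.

Simulating step by step:
t=0: [68, 54, 114, 15, 66, 0, 85, 71]
t=1: [36, 49, 69, 37, 51, 36, 33, 31]
t=2: [105, 97, 58, 108, 77, 90, 100, 94]
t=3: [70, 48, 47, 77, 27, 41, 63, 42]
t=4: [42, 91, 99, 21, 91, 109, 51, 90]
t=5: [87, 54, 58, 78, 37, 70, 71, 47]

Answer: [87, 54, 58, 78, 37, 70, 71, 47]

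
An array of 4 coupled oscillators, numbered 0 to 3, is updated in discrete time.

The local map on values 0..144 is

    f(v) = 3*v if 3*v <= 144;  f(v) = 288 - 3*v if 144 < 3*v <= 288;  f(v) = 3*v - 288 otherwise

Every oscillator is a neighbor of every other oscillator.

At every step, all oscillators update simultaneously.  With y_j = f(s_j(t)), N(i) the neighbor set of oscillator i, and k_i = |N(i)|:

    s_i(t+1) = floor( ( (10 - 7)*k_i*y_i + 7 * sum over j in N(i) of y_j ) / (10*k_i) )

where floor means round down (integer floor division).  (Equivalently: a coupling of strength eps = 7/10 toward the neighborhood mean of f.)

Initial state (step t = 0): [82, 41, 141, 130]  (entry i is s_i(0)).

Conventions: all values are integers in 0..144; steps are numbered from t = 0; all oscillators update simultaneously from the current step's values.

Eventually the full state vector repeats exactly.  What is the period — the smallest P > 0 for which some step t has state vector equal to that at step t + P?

Simulating step by step:
t=0: [82, 41, 141, 130]
t=1: [96, 102, 102, 100]
t=2: [11, 12, 12, 12]
t=3: [35, 35, 35, 35]
t=4: [105, 105, 105, 105]
t=5: [27, 27, 27, 27]
t=6: [81, 81, 81, 81]
t=7: [45, 45, 45, 45]
t=8: [135, 135, 135, 135]
t=9: [117, 117, 117, 117]
t=10: [63, 63, 63, 63]
t=11: [99, 99, 99, 99]
t=12: [9, 9, 9, 9]
t=13: [27, 27, 27, 27]

Answer: 8
Key observation: The state at step 5, [27, 27, 27, 27], reappears at step 13 — and no state repeats earlier — so the cycle the system enters has period 8.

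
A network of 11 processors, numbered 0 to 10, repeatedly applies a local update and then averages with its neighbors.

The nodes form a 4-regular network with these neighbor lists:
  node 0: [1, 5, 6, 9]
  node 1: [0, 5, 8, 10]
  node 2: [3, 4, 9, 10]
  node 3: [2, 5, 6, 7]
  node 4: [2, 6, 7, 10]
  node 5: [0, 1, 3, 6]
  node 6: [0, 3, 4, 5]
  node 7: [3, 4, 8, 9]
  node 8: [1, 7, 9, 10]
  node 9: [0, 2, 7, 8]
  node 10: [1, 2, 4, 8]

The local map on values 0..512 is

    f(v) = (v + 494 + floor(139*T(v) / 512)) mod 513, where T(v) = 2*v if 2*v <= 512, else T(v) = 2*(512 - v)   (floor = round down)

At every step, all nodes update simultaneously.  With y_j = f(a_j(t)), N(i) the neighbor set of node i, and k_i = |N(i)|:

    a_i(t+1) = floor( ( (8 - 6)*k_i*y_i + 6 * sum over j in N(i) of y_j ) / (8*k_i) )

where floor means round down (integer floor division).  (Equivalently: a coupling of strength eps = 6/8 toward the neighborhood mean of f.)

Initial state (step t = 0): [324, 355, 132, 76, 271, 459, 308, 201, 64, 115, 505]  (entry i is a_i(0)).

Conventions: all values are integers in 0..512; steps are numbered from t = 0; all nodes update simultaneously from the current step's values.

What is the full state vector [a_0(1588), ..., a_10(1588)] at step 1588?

Answer: [476, 476, 476, 476, 476, 476, 476, 476, 476, 476, 476]
Key observation: The state at step 9, [476, 476, 476, 476, 476, 476, 476, 476, 476, 476, 476], reappears at step 10: the system is in a cycle of period 1 from step 9 on.  Therefore the state at step 1588 equals the state at step 9 + ((1588 - 9) mod 1) = 9, which is [476, 476, 476, 476, 476, 476, 476, 476, 476, 476, 476].

Derivation:
t=0: [324, 355, 132, 76, 271, 459, 308, 201, 64, 115, 505]
t=1: [372, 375, 257, 276, 351, 365, 353, 207, 274, 219, 322]
t=2: [405, 415, 380, 381, 386, 418, 415, 357, 368, 358, 403]
t=3: [442, 442, 432, 436, 435, 444, 442, 427, 432, 428, 437]
t=4: [459, 459, 456, 458, 457, 460, 459, 455, 456, 456, 457]
t=5: [468, 467, 467, 467, 467, 468, 468, 466, 467, 467, 467]
t=6: [472, 472, 472, 471, 471, 472, 472, 471, 471, 471, 472]
t=7: [474, 474, 474, 474, 474, 474, 474, 474, 474, 474, 474]
t=8: [475, 475, 475, 475, 475, 475, 475, 475, 475, 475, 475]
t=9: [476, 476, 476, 476, 476, 476, 476, 476, 476, 476, 476]
t=10: [476, 476, 476, 476, 476, 476, 476, 476, 476, 476, 476]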